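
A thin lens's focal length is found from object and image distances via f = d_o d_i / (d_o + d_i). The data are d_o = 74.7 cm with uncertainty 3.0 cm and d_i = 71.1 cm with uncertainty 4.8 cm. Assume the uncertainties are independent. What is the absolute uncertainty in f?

∂f/∂d_o = (d_i/(d_o+d_i))² = 0.238;  ∂f/∂d_i = (d_o/(d_o+d_i))² = 0.262
δf = √((∂f/∂d_o · δd_o)² + (∂f/∂d_i · δd_i)²) = √(0.509 + 1.59) = 1.45 cm

1.45 cm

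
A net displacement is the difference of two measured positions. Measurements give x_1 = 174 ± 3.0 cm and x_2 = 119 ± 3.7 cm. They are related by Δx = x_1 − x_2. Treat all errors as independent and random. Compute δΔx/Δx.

Absolute uncertainties add in quadrature for a linear combination:
  (δx_1)² = 9.00;  (δx_2)² = 13.7
δΔx = √(22.7) = 4.76 cm
Δx = 55.0 cm, so δΔx/Δx = 4.76/55.0 = 0.0866.

0.0866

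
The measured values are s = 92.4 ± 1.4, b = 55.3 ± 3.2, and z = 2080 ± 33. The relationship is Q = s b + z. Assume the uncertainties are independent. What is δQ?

Let p = s·b = 5110. δp/p = √((1·δs/s)² + (1·δb/b)²) = √(0.000230 + 0.00335) = 0.0598, so δp = 306.
Q = p + z: δQ = √(δp² + δz²) = √(93400 + 1090) = 307

307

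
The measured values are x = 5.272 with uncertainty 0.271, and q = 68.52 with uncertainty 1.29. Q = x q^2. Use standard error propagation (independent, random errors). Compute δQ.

Since Q is a product/quotient, work with relative uncertainties:
  (1·δx/x)² = (1×0.0514)² = 0.00264;  (2·δq/q)² = (2×0.0188)² = 0.00142
δQ/Q = √(0.00406) = 0.0637
Q = 24750, so δQ = 0.0637 × 24750 = 1580.

1580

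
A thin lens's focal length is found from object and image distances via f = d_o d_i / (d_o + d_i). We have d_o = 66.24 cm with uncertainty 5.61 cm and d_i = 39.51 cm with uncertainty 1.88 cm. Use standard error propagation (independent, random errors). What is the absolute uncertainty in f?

∂f/∂d_o = (d_i/(d_o+d_i))² = 0.140;  ∂f/∂d_i = (d_o/(d_o+d_i))² = 0.392
δf = √((∂f/∂d_o · δd_o)² + (∂f/∂d_i · δd_i)²) = √(0.613 + 0.544) = 1.08 cm

1.08 cm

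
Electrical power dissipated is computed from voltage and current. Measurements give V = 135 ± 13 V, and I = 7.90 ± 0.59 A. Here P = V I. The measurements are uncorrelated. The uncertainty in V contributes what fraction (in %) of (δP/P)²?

(δP/P)² = (1·δV/V)² + (1·δI/I)²
  V term: (1×0.0963)² = 0.00927
  I term: (1×0.0747)² = 0.00558
Total = 0.0149. Share from V = 0.00927/0.0149 = 0.624.

62.4%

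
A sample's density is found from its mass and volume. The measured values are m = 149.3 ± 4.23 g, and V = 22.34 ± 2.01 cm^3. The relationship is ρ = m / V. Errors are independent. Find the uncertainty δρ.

Each factor contributes (exponent × relative error)² to (δρ/ρ)²:
  (1·δm/m)² = (1×0.0283)² = 0.000803;  (-1·δV/V)² = (-1×0.0900)² = 0.00810
δρ/ρ = √(0.00890) = 0.0943
ρ = 6.683 g/cm^3, so δρ = 0.0943 × 6.683 = 0.630 g/cm^3.

0.630 g/cm^3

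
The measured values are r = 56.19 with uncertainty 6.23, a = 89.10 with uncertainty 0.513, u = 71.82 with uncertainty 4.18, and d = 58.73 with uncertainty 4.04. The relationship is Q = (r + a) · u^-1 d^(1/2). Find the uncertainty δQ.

Let w = r + a = 145.3. δw = √(δr² + δa²) = √(38.8 + 0.263) = 6.25, so δw/w = 0.0430.
Q is then a monomial in w, u, d:
δQ/Q = √((δw/w)² + (-1·δu/u)² + (½·δd/d)²) = √(0.00185 + 0.00339 + 0.00118) = 0.0801
Q = 15.50, so δQ = 0.0801 × 15.50 = 1.24.

1.24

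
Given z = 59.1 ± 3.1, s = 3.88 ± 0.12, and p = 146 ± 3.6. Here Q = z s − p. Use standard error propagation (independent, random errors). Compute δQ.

14.4

Let w = z·s = 229. δw/w = √((1·δz/z)² + (1·δs/s)²) = √(0.00275 + 0.000957) = 0.0609, so δw = 14.0.
Q = w − p: δQ = √(δw² + δp²) = √(195 + 13.0) = 14.4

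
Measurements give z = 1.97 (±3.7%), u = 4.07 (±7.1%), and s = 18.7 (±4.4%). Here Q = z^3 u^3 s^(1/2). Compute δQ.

Each factor contributes (exponent × relative error)² to (δQ/Q)²:
  (3·δz/z)² = (3×0.0370)² = 0.0123;  (3·δu/u)² = (3×0.0710)² = 0.0454;  (½·δs/s)² = (0.5×0.0440)² = 0.000484
δQ/Q = √(0.0582) = 0.241
Q = 2230, so δQ = 0.241 × 2230 = 538.

538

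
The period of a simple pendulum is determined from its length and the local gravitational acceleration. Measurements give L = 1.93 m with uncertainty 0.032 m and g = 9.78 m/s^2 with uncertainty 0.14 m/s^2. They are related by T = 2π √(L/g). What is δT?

0.0306 s

T is a product of powers, so relative uncertainties combine in quadrature:
  (½·δL/L)² = (0.5×0.0166)² = 6.87e-05;  (−½·δg/g)² = (-0.5×0.0143)² = 5.12e-05
δT/T = √(0.000120) = 0.0110
T = 2.79 s, so δT = 0.0110 × 2.79 = 0.0306 s.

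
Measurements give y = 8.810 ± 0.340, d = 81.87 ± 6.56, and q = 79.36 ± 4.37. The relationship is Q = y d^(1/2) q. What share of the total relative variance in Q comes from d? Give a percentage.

(δQ/Q)² = (1·δy/y)² + (½·δd/d)² + (1·δq/q)²
  y term: (1×0.0386)² = 0.00149
  d term: (0.5×0.0801)² = 0.00161
  q term: (1×0.0551)² = 0.00303
Total = 0.00613. Share from d = 0.00161/0.00613 = 0.262.

26.2%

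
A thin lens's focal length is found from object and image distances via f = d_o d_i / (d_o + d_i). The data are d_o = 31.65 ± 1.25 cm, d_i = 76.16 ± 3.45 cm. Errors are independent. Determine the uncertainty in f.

∂f/∂d_o = (d_i/(d_o+d_i))² = 0.499;  ∂f/∂d_i = (d_o/(d_o+d_i))² = 0.0862
δf = √((∂f/∂d_o · δd_o)² + (∂f/∂d_i · δd_i)²) = √(0.389 + 0.0884) = 0.691 cm

0.691 cm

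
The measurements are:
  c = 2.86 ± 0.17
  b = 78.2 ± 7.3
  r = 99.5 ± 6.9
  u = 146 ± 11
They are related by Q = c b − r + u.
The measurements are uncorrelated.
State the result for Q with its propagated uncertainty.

270 ± 28.0

Let p = c·b = 224. δp/p = √((1·δc/c)² + (1·δb/b)²) = √(0.00353 + 0.00871) = 0.111, so δp = 24.8.
Q = p − r + u: δQ = √(δp² + δr² + δu²) = √(613 + 47.6 + 121) = 28.0
Q = 270.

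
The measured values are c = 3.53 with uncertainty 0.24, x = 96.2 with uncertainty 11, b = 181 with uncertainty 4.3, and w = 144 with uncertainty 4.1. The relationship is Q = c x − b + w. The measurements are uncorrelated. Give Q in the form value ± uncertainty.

303 ± 45.6

Let p = c·x = 340. δp/p = √((1·δc/c)² + (1·δx/x)²) = √(0.00462 + 0.0131) = 0.133, so δp = 45.2.
Q = p − b + w: δQ = √(δp² + δb² + δw²) = √(2040 + 18.5 + 16.8) = 45.6
Q = 303.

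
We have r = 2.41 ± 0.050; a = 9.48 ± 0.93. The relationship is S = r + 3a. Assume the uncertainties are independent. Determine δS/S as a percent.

Sums and differences: (δS)² = Σ (cᵢ δxᵢ)².
  (δr)² = 0.00250;  (3·δa)² = 7.78
δS = √(7.79) = 2.79
S = 30.9, so δS/S = 2.79/30.9 = 0.0905.

9.05%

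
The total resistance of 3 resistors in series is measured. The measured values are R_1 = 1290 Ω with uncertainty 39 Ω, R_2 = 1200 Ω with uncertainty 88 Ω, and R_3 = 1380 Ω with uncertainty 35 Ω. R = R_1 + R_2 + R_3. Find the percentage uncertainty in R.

2.65%

Sums and differences: (δR)² = Σ (cᵢ δxᵢ)².
  (δR_1)² = 1520;  (δR_2)² = 7740;  (δR_3)² = 1220
δR = √(10500) = 102 Ω
R = 3870 Ω, so δR/R = 102/3870 = 0.0265.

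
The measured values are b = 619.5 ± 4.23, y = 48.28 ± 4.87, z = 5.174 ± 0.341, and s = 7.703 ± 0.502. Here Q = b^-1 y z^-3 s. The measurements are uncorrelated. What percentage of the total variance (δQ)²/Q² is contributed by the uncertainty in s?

7.93%

(δQ/Q)² = (-1·δb/b)² + (1·δy/y)² + (-3·δz/z)² + (1·δs/s)²
  b term: (-1×0.00683)² = 4.66e-05
  y term: (1×0.101)² = 0.0102
  z term: (-3×0.0659)² = 0.0391
  s term: (1×0.0652)² = 0.00425
Total = 0.0536. Share from s = 0.00425/0.0536 = 0.0793.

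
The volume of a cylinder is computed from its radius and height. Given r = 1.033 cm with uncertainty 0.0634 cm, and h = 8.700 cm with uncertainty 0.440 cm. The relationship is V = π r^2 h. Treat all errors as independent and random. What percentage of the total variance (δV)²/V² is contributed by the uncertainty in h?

(δV/V)² = (2·δr/r)² + (1·δh/h)²
  r term: (2×0.0614)² = 0.0151
  h term: (1×0.0506)² = 0.00256
Total = 0.0176. Share from h = 0.00256/0.0176 = 0.145.

14.5%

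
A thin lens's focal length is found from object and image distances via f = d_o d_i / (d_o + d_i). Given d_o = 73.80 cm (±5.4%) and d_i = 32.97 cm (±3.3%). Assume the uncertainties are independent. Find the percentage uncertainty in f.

∂f/∂d_o = (d_i/(d_o+d_i))² = 0.0954;  ∂f/∂d_i = (d_o/(d_o+d_i))² = 0.478
δf = √((∂f/∂d_o · δd_o)² + (∂f/∂d_i · δd_i)²) = √(0.144 + 0.270) = 0.644 cm
f = 22.79 cm, so δf/f = 0.644/22.79 = 0.0283.

2.83%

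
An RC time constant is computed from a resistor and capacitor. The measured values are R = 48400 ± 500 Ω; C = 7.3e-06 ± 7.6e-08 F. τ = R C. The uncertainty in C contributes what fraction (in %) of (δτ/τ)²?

(δτ/τ)² = (1·δR/R)² + (1·δC/C)²
  R term: (1×0.0103)² = 0.000107
  C term: (1×0.0104)² = 0.000108
Total = 0.000215. Share from C = 0.000108/0.000215 = 0.504.

50.4%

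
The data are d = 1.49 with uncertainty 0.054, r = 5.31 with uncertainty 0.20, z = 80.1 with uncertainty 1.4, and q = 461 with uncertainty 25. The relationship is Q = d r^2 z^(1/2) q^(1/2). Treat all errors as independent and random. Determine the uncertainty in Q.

713

Products/powers → add relative errors in quadrature, weighted by exponent:
  (1·δd/d)² = (1×0.0362)² = 0.00131;  (2·δr/r)² = (2×0.0377)² = 0.00567;  (½·δz/z)² = (0.5×0.0175)² = 7.64e-05;  (½·δq/q)² = (0.5×0.0542)² = 0.000735
δQ/Q = √(0.00780) = 0.0883
Q = 8070, so δQ = 0.0883 × 8070 = 713.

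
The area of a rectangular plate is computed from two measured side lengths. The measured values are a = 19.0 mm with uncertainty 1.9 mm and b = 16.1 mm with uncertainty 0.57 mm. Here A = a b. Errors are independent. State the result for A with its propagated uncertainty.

306 ± 32.5 mm^2

Products/powers → add relative errors in quadrature, weighted by exponent:
  (1·δa/a)² = (1×0.100)² = 0.0100;  (1·δb/b)² = (1×0.0354)² = 0.00125
δA/A = √(0.0113) = 0.106
A = 306 mm^2, so δA = 0.106 × 306 = 32.5 mm^2.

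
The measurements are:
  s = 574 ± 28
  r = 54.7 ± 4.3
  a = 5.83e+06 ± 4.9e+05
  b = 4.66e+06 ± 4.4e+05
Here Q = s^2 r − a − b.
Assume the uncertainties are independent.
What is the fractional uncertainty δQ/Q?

0.312

Let p = s^2·r = 1.8e+07. δp/p = √((2·δs/s)² + (1·δr/r)²) = √(0.00952 + 0.00618) = 0.125, so δp = 2.26e+06.
Q = p − a − b: δQ = √(δp² + δa² + δb²) = √(5.1e+12 + 2.4e+11 + 1.94e+11) = 2.35e+06
Q = 7.53e+06, so δQ/Q = 2.35e+06/7.53e+06 = 0.312.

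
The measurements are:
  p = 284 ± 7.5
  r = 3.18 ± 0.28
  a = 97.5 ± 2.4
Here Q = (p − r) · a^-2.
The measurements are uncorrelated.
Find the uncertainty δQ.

Let u = p − r = 281. δu = √(δp² + δr²) = √(56.2 + 0.0784) = 7.51, so δu/u = 0.0267.
Q is then a monomial in u, a:
δQ/Q = √((δu/u)² + (-2·δa/a)²) = √(0.000714 + 0.00242) = 0.0560
Q = 0.0295, so δQ = 0.0560 × 0.0295 = 0.00165.

0.00165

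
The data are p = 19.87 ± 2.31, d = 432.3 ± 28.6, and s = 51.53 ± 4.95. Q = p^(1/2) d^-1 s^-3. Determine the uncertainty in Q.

Products/powers → add relative errors in quadrature, weighted by exponent:
  (½·δp/p)² = (0.5×0.116)² = 0.00338;  (-1·δd/d)² = (-1×0.0662)² = 0.00438;  (-3·δs/s)² = (-3×0.0961)² = 0.0830
δQ/Q = √(0.0908) = 0.301
Q = 7.536e-08, so δQ = 0.301 × 7.536e-08 = 2.27e-08.

2.27e-08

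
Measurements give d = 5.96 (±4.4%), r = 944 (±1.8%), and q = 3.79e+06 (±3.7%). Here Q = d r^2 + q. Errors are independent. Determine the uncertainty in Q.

Let p = d·r^2 = 5.31e+06. δp/p = √((1·δd/d)² + (2·δr/r)²) = √(0.00194 + 0.00130) = 0.0569, so δp = 3.02e+05.
Q = p + q: δQ = √(δp² + δq²) = √(9.12e+10 + 1.97e+10) = 3.33e+05

3.33e+05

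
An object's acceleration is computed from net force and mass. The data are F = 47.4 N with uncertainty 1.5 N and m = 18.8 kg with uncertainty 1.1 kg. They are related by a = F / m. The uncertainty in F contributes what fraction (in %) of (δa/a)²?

22.6%

(δa/a)² = (1·δF/F)² + (-1·δm/m)²
  F term: (1×0.0316)² = 0.00100
  m term: (-1×0.0585)² = 0.00342
Total = 0.00442. Share from F = 0.00100/0.00442 = 0.226.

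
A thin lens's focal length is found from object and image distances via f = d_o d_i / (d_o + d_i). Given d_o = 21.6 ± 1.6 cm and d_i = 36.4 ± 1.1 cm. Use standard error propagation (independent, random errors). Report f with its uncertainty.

13.6 ± 0.648 cm

∂f/∂d_o = (d_i/(d_o+d_i))² = 0.394;  ∂f/∂d_i = (d_o/(d_o+d_i))² = 0.139
δf = √((∂f/∂d_o · δd_o)² + (∂f/∂d_i · δd_i)²) = √(0.397 + 0.0233) = 0.648 cm
f = 13.6 cm.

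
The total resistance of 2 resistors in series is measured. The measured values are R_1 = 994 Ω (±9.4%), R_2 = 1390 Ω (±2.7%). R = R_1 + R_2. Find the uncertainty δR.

Absolute uncertainties add in quadrature for a linear combination:
  (δR_1)² = 8730;  (δR_2)² = 1410
δR = √(10100) = 101 Ω

101 Ω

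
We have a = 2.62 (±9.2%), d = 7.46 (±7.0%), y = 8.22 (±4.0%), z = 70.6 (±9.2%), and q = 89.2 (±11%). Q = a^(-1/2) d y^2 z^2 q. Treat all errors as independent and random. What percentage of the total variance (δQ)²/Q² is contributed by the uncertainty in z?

57.0%

(δQ/Q)² = (−½·δa/a)² + (1·δd/d)² + (2·δy/y)² + (2·δz/z)² + (1·δq/q)²
  a term: (-0.5×0.0920)² = 0.00212
  d term: (1×0.0700)² = 0.00490
  y term: (2×0.0400)² = 0.00640
  z term: (2×0.0920)² = 0.0339
  q term: (1×0.110)² = 0.0121
Total = 0.0594. Share from z = 0.0339/0.0594 = 0.570.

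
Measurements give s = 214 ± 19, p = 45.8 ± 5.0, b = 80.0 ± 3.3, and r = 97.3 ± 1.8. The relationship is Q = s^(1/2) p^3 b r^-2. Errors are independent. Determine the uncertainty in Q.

3980

For a monomial Q ∝ s^(1/2), p^3, b, r^-2, fractional errors add in quadrature:
  (½·δs/s)² = (0.5×0.0888)² = 0.00197;  (3·δp/p)² = (3×0.109)² = 0.107;  (1·δb/b)² = (1×0.0412)² = 0.00170;  (-2·δr/r)² = (-2×0.0185)² = 0.00137
δQ/Q = √(0.112) = 0.335
Q = 11900, so δQ = 0.335 × 11900 = 3980.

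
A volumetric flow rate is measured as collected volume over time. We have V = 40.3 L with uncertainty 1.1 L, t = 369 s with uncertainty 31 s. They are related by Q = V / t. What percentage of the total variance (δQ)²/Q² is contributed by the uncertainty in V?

(δQ/Q)² = (1·δV/V)² + (-1·δt/t)²
  V term: (1×0.0273)² = 0.000745
  t term: (-1×0.0840)² = 0.00706
Total = 0.00780. Share from V = 0.000745/0.00780 = 0.0955.

9.55%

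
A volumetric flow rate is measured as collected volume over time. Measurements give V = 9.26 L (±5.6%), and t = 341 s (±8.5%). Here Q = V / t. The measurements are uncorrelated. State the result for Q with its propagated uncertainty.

Each factor contributes (exponent × relative error)² to (δQ/Q)²:
  (1·δV/V)² = (1×0.0560)² = 0.00314;  (-1·δt/t)² = (-1×0.0850)² = 0.00723
δQ/Q = √(0.0104) = 0.102
Q = 0.0272 L/s, so δQ = 0.102 × 0.0272 = 0.00276 L/s.

0.0272 ± 0.00276 L/s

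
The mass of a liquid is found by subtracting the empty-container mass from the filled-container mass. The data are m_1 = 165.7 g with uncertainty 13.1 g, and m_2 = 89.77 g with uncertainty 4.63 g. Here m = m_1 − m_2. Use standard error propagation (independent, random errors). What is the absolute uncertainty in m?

13.9 g

m is a linear combination, so absolute uncertainties add in quadrature:
  (δm_1)² = 172;  (δm_2)² = 21.4
δm = √(193) = 13.9 g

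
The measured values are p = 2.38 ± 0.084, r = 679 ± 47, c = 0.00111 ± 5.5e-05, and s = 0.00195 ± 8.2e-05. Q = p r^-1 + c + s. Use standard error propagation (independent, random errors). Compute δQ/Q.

0.0441

Let w = p·r^-1 = 0.00351. δw/w = √((1·δp/p)² + (-1·δr/r)²) = √(0.00125 + 0.00479) = 0.0777, so δw = 0.000272.
Q = w + c + s: δQ = √(δw² + δc² + δs²) = √(7.42e-08 + 3.03e-09 + 6.72e-09) = 0.000290
Q = 0.00657, so δQ/Q = 0.000290/0.00657 = 0.0441.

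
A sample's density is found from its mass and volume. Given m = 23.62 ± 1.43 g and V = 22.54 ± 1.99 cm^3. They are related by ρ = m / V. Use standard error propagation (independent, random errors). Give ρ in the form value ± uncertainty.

Since ρ is a product/quotient, work with relative uncertainties:
  (1·δm/m)² = (1×0.0605)² = 0.00367;  (-1·δV/V)² = (-1×0.0883)² = 0.00779
δρ/ρ = √(0.0115) = 0.107
ρ = 1.048 g/cm^3, so δρ = 0.107 × 1.048 = 0.112 g/cm^3.

1.048 ± 0.112 g/cm^3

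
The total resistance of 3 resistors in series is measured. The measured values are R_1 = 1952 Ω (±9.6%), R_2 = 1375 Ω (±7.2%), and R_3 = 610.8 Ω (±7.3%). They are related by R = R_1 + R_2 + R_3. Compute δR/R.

0.0550

For a sum/difference, combine absolute errors in quadrature:
  (δR_1)² = 35100;  (δR_2)² = 9800;  (δR_3)² = 1990
δR = √(46900) = 217 Ω
R = 3938 Ω, so δR/R = 217/3938 = 0.0550.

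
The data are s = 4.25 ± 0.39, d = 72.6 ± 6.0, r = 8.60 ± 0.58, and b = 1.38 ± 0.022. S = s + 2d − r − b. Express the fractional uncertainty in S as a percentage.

Absolute uncertainties add in quadrature for a linear combination:
  (δs)² = 0.152;  (2·δd)² = 144;  (δr)² = 0.336;  (δb)² = 0.000484
δS = √(144) = 12.0
S = 139, so δS/S = 12.0/139 = 0.0862.

8.62%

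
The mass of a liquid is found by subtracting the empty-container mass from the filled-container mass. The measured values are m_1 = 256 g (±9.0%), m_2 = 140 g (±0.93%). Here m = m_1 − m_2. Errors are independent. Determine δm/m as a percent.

19.9%

For a sum/difference, combine absolute errors in quadrature:
  (δm_1)² = 531;  (δm_2)² = 1.70
δm = √(533) = 23.1 g
m = 116 g, so δm/m = 23.1/116 = 0.199.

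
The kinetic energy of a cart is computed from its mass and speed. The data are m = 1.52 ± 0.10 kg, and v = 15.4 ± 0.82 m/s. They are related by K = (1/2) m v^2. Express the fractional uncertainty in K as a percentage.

For a monomial K ∝ m, v^2, fractional errors add in quadrature:
  (1·δm/m)² = (1×0.0658)² = 0.00433;  (2·δv/v)² = (2×0.0532)² = 0.0113
δK/K = √(0.0157) = 0.125

12.5%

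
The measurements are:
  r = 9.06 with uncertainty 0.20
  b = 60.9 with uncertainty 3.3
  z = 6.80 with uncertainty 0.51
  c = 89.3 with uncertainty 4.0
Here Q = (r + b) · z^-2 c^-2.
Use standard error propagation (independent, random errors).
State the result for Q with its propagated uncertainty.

Let u = r + b = 70.0. δu = √(δr² + δb²) = √(0.0400 + 10.9) = 3.31, so δu/u = 0.0473.
Q is then a monomial in u, z, c:
δQ/Q = √((δu/u)² + (-2·δz/z)² + (-2·δc/c)²) = √(0.00223 + 0.0225 + 0.00803) = 0.181
Q = 0.000190, so δQ = 0.181 × 0.000190 = 3.43e-05.

(1.90 ± 0.343) × 10^-4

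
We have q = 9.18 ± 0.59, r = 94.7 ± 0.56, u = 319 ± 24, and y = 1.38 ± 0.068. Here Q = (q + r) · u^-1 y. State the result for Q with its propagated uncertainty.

Let w = q + r = 104. δw = √(δq² + δr²) = √(0.348 + 0.314) = 0.813, so δw/w = 0.00783.
Q is then a monomial in w, u, y:
δQ/Q = √((δw/w)² + (-1·δu/u)² + (1·δy/y)²) = √(6.13e-05 + 0.00566 + 0.00243) = 0.0903
Q = 0.449, so δQ = 0.0903 × 0.449 = 0.0406.

0.449 ± 0.0406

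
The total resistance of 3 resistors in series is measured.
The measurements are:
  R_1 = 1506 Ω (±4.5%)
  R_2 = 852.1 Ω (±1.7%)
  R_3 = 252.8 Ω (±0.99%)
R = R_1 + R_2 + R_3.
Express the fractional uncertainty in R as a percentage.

2.66%

For a sum/difference, combine absolute errors in quadrature:
  (δR_1)² = 4590;  (δR_2)² = 210;  (δR_3)² = 6.26
δR = √(4810) = 69.3 Ω
R = 2611 Ω, so δR/R = 69.3/2611 = 0.0266.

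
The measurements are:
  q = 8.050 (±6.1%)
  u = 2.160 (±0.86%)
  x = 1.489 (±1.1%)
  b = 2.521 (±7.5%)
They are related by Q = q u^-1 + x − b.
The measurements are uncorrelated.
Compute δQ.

Let p = q·u^-1 = 3.727. δp/p = √((1·δq/q)² + (-1·δu/u)²) = √(0.00372 + 7.4e-05) = 0.0616, so δp = 0.230.
Q = p + x − b: δQ = √(δp² + δx² + δb²) = √(0.0527 + 0.000268 + 0.0357) = 0.298

0.298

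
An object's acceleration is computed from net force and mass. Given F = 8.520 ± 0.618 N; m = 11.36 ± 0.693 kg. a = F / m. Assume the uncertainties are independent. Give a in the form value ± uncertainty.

Since a is a product/quotient, work with relative uncertainties:
  (1·δF/F)² = (1×0.0725)² = 0.00526;  (-1·δm/m)² = (-1×0.0610)² = 0.00372
δa/a = √(0.00898) = 0.0948
a = 0.7500 m/s^2, so δa = 0.0948 × 0.7500 = 0.0711 m/s^2.

0.7500 ± 0.0711 m/s^2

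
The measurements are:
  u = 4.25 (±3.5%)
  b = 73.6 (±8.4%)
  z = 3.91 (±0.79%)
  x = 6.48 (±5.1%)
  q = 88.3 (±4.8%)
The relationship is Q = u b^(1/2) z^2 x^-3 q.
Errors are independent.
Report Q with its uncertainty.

For a monomial Q ∝ u, b^(1/2), z^2, x^-3, q, fractional errors add in quadrature:
  (1·δu/u)² = (1×0.0350)² = 0.00123;  (½·δb/b)² = (0.5×0.0840)² = 0.00176;  (2·δz/z)² = (2×0.00790)² = 0.000250;  (-3·δx/x)² = (-3×0.0510)² = 0.0234;  (1·δq/q)² = (1×0.0480)² = 0.00230
δQ/Q = √(0.0290) = 0.170
Q = 181, so δQ = 0.170 × 181 = 30.8.

181 ± 30.8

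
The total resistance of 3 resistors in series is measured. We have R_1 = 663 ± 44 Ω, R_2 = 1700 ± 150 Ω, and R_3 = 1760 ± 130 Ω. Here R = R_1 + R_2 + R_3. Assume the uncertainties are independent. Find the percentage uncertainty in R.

4.93%

For a sum/difference, combine absolute errors in quadrature:
  (δR_1)² = 1940;  (δR_2)² = 22500;  (δR_3)² = 16900
δR = √(41300) = 203 Ω
R = 4120 Ω, so δR/R = 203/4120 = 0.0493.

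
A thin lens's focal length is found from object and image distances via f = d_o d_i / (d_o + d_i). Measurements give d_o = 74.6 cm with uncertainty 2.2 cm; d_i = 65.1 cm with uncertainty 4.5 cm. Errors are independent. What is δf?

∂f/∂d_o = (d_i/(d_o+d_i))² = 0.217;  ∂f/∂d_i = (d_o/(d_o+d_i))² = 0.285
δf = √((∂f/∂d_o · δd_o)² + (∂f/∂d_i · δd_i)²) = √(0.228 + 1.65) = 1.37 cm

1.37 cm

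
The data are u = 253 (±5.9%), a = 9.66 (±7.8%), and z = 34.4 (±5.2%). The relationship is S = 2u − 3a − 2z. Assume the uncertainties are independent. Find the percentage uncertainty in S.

Each term contributes (cᵢ δxᵢ)² to (δS)²:
  (2·δu)² = 891;  (3·δa)² = 5.11;  (2·δz)² = 12.8
δS = √(909) = 30.2
S = 408, so δS/S = 30.2/408 = 0.0739.

7.39%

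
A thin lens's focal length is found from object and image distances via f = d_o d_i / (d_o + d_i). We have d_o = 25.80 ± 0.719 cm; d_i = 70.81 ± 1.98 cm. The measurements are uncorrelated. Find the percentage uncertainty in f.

2.17%

∂f/∂d_o = (d_i/(d_o+d_i))² = 0.537;  ∂f/∂d_i = (d_o/(d_o+d_i))² = 0.0713
δf = √((∂f/∂d_o · δd_o)² + (∂f/∂d_i · δd_i)²) = √(0.149 + 0.0199) = 0.411 cm
f = 18.91 cm, so δf/f = 0.411/18.91 = 0.0217.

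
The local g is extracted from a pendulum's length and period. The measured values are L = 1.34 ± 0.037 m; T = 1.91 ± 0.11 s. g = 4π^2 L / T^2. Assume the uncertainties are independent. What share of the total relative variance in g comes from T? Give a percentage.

94.6%

(δg/g)² = (1·δL/L)² + (-2·δT/T)²
  L term: (1×0.0276)² = 0.000762
  T term: (-2×0.0576)² = 0.0133
Total = 0.0140. Share from T = 0.0133/0.0140 = 0.946.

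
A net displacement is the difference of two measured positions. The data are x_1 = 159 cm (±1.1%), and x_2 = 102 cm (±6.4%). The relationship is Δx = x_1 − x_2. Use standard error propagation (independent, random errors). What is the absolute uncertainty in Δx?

Absolute uncertainties add in quadrature for a linear combination:
  (δx_1)² = 3.06;  (δx_2)² = 42.6
δΔx = √(45.7) = 6.76 cm

6.76 cm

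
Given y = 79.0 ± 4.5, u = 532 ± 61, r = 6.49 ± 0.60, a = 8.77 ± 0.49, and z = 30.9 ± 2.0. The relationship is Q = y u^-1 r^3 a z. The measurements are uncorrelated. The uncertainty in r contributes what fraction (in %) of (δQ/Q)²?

(δQ/Q)² = (1·δy/y)² + (-1·δu/u)² + (3·δr/r)² + (1·δa/a)² + (1·δz/z)²
  y term: (1×0.0570)² = 0.00324
  u term: (-1×0.115)² = 0.0131
  r term: (3×0.0924)² = 0.0769
  a term: (1×0.0559)² = 0.00312
  z term: (1×0.0647)² = 0.00419
Total = 0.101. Share from r = 0.0769/0.101 = 0.764.

76.4%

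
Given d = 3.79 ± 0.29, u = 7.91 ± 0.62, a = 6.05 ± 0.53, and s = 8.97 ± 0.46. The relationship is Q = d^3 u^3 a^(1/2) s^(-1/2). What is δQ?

7360

Q is a product of powers, so relative uncertainties combine in quadrature:
  (3·δd/d)² = (3×0.0765)² = 0.0527;  (3·δu/u)² = (3×0.0784)² = 0.0553;  (½·δa/a)² = (0.5×0.0876)² = 0.00192;  (−½·δs/s)² = (-0.5×0.0513)² = 0.000657
δQ/Q = √(0.111) = 0.333
Q = 22100, so δQ = 0.333 × 22100 = 7360.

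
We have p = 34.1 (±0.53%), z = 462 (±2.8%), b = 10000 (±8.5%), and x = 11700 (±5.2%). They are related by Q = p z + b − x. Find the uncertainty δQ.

Let w = p·z = 15800. δw/w = √((1·δp/p)² + (1·δz/z)²) = √(2.81e-05 + 0.000784) = 0.0285, so δw = 449.
Q = w + b − x: δQ = √(δw² + δb² + δx²) = √(2.02e+05 + 7.23e+05 + 3.7e+05) = 1140

1140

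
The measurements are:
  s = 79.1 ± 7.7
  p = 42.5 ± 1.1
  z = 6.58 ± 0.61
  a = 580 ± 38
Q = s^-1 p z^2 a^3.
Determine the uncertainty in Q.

Relative error in a monomial: (δQ/Q)² = Σ (nᵢ · δxᵢ/xᵢ)².
  (-1·δs/s)² = (-1×0.0973)² = 0.00948;  (1·δp/p)² = (1×0.0259)² = 0.000670;  (2·δz/z)² = (2×0.0927)² = 0.0344;  (3·δa/a)² = (3×0.0655)² = 0.0386
δQ/Q = √(0.0832) = 0.288
Q = 4.54e+09, so δQ = 0.288 × 4.54e+09 = 1.31e+09.

1.31e+09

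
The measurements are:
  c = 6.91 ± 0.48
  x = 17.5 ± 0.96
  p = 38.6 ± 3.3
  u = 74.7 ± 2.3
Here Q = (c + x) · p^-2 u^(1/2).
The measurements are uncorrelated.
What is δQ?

Let w = c + x = 24.4. δw = √(δc² + δx²) = √(0.230 + 0.922) = 1.07, so δw/w = 0.0440.
Q is then a monomial in w, p, u:
δQ/Q = √((δw/w)² + (-2·δp/p)² + (½·δu/u)²) = √(0.00193 + 0.0292 + 0.000237) = 0.177
Q = 0.142, so δQ = 0.177 × 0.142 = 0.0251.

0.0251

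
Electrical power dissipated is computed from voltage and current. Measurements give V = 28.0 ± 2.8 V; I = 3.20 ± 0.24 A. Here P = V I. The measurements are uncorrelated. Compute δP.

P is a product of powers, so relative uncertainties combine in quadrature:
  (1·δV/V)² = (1×0.100)² = 0.0100;  (1·δI/I)² = (1×0.0750)² = 0.00562
δP/P = √(0.0156) = 0.125
P = 89.6 W, so δP = 0.125 × 89.6 = 11.2 W.

11.2 W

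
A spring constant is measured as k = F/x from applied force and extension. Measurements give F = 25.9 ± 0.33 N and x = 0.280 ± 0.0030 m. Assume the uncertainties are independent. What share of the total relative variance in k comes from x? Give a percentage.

41.4%

(δk/k)² = (1·δF/F)² + (-1·δx/x)²
  F term: (1×0.0127)² = 0.000162
  x term: (-1×0.0107)² = 0.000115
Total = 0.000277. Share from x = 0.000115/0.000277 = 0.414.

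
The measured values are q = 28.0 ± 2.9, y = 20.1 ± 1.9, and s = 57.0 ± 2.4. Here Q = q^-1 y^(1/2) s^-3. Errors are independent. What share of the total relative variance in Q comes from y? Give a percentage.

7.73%

(δQ/Q)² = (-1·δq/q)² + (½·δy/y)² + (-3·δs/s)²
  q term: (-1×0.104)² = 0.0107
  y term: (0.5×0.0945)² = 0.00223
  s term: (-3×0.0421)² = 0.0160
Total = 0.0289. Share from y = 0.00223/0.0289 = 0.0773.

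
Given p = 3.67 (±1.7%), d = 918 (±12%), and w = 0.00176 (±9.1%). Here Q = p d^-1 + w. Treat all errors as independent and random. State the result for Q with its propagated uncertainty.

0.00576 ± 0.000510

Let h = p·d^-1 = 0.00400. δh/h = √((1·δp/p)² + (-1·δd/d)²) = √(0.000289 + 0.0144) = 0.121, so δh = 0.000485.
Q = h + w: δQ = √(δh² + δw²) = √(2.35e-07 + 2.57e-08) = 0.000510
Q = 0.00576.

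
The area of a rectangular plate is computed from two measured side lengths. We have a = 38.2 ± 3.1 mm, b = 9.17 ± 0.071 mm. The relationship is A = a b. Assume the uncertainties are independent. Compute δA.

28.6 mm^2

Products/powers → add relative errors in quadrature, weighted by exponent:
  (1·δa/a)² = (1×0.0812)² = 0.00659;  (1·δb/b)² = (1×0.00774)² = 5.99e-05
δA/A = √(0.00665) = 0.0815
A = 350 mm^2, so δA = 0.0815 × 350 = 28.6 mm^2.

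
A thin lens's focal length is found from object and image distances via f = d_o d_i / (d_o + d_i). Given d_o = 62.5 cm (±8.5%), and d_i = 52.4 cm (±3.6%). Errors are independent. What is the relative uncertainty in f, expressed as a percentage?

4.34%

∂f/∂d_o = (d_i/(d_o+d_i))² = 0.208;  ∂f/∂d_i = (d_o/(d_o+d_i))² = 0.296
δf = √((∂f/∂d_o · δd_o)² + (∂f/∂d_i · δd_i)²) = √(1.22 + 0.312) = 1.24 cm
f = 28.5 cm, so δf/f = 1.24/28.5 = 0.0434.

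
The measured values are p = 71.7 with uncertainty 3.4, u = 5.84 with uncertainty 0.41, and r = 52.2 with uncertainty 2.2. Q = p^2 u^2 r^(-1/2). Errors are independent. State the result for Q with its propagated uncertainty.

24300 ± 4140

Products/powers → add relative errors in quadrature, weighted by exponent:
  (2·δp/p)² = (2×0.0474)² = 0.00899;  (2·δu/u)² = (2×0.0702)² = 0.0197;  (−½·δr/r)² = (-0.5×0.0421)² = 0.000444
δQ/Q = √(0.0292) = 0.171
Q = 24300, so δQ = 0.171 × 24300 = 4140.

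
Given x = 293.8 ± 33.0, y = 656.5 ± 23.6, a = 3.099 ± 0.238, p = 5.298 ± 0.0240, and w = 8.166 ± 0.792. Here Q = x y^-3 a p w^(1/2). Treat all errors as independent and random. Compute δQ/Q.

For a monomial Q ∝ x, y^-3, a, p, w^(1/2), fractional errors add in quadrature:
  (1·δx/x)² = (1×0.112)² = 0.0126;  (-3·δy/y)² = (-3×0.0359)² = 0.0116;  (1·δa/a)² = (1×0.0768)² = 0.00590;  (1·δp/p)² = (1×0.00453)² = 2.05e-05;  (½·δw/w)² = (0.5×0.0970)² = 0.00235
δQ/Q = √(0.0325) = 0.180

0.180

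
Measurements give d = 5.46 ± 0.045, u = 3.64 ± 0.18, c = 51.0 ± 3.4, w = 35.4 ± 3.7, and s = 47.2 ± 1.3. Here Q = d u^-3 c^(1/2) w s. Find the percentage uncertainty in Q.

18.7%

Each factor contributes (exponent × relative error)² to (δQ/Q)²:
  (1·δd/d)² = (1×0.00824)² = 6.79e-05;  (-3·δu/u)² = (-3×0.0495)² = 0.0220;  (½·δc/c)² = (0.5×0.0667)² = 0.00111;  (1·δw/w)² = (1×0.105)² = 0.0109;  (1·δs/s)² = (1×0.0275)² = 0.000759
δQ/Q = √(0.0349) = 0.187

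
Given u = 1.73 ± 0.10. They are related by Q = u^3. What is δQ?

Q ∝ u^3, so δQ/Q = |3| · δu/u = 3 × 0.0578 = 0.173.
Q = 5.18, so δQ = 0.173 × 5.18 = 0.898.

0.898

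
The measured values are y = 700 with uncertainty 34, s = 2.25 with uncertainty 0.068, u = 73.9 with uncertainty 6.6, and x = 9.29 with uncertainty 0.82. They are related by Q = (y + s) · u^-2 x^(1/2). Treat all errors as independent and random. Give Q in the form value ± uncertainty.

0.392 ± 0.0746

Let w = y + s = 702. δw = √(δy² + δs²) = √(1160 + 0.00462) = 34.0, so δw/w = 0.0484.
Q is then a monomial in w, u, x:
δQ/Q = √((δw/w)² + (-2·δu/u)² + (½·δx/x)²) = √(0.00234 + 0.0319 + 0.00195) = 0.190
Q = 0.392, so δQ = 0.190 × 0.392 = 0.0746.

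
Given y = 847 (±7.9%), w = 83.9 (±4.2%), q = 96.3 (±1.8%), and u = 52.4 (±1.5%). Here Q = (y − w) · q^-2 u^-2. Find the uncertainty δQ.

Let h = y − w = 763. δh = √(δy² + δw²) = √(4480 + 12.4) = 67.0, so δh/h = 0.0878.
Q is then a monomial in h, q, u:
δQ/Q = √((δh/h)² + (-2·δq/q)² + (-2·δu/u)²) = √(0.00771 + 0.00130 + 0.000900) = 0.0995
Q = 3e-05, so δQ = 0.0995 × 3e-05 = 2.98e-06.

2.98e-06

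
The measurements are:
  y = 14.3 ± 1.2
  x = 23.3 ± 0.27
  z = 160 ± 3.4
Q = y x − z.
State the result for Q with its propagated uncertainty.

Let p = y·x = 333. δp/p = √((1·δy/y)² + (1·δx/x)²) = √(0.00704 + 0.000134) = 0.0847, so δp = 28.2.
Q = p − z: δQ = √(δp² + δz²) = √(797 + 11.6) = 28.4
Q = 173.

173 ± 28.4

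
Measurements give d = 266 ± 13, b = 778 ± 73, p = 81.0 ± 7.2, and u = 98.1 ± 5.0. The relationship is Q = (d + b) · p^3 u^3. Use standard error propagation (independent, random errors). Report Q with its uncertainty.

(5.24 ± 1.65) × 10^14

Let w = d + b = 1040. δw = √(δd² + δb²) = √(169 + 5330) = 74.1, so δw/w = 0.0710.
Q is then a monomial in w, p, u:
δQ/Q = √((δw/w)² + (3·δp/p)² + (3·δu/u)²) = √(0.00504 + 0.0711 + 0.0234) = 0.315
Q = 5.24e+14, so δQ = 0.315 × 5.24e+14 = 1.65e+14.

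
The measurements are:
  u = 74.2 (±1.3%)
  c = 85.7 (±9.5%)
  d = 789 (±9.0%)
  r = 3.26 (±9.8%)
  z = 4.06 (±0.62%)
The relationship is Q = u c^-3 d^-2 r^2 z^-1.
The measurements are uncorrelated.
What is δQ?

1.93e-10

Q is a product of powers, so relative uncertainties combine in quadrature:
  (1·δu/u)² = (1×0.0130)² = 0.000169;  (-3·δc/c)² = (-3×0.0950)² = 0.0812;  (-2·δd/d)² = (-2×0.0900)² = 0.0324;  (2·δr/r)² = (2×0.0980)² = 0.0384;  (-1·δz/z)² = (-1×0.00620)² = 3.84e-05
δQ/Q = √(0.152) = 0.390
Q = 4.96e-10, so δQ = 0.390 × 4.96e-10 = 1.93e-10.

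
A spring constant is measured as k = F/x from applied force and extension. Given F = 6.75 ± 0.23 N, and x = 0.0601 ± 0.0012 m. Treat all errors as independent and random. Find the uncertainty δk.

Products/powers → add relative errors in quadrature, weighted by exponent:
  (1·δF/F)² = (1×0.0341)² = 0.00116;  (-1·δx/x)² = (-1×0.0200)² = 0.000399
δk/k = √(0.00156) = 0.0395
k = 112 N/m, so δk = 0.0395 × 112 = 4.44 N/m.

4.44 N/m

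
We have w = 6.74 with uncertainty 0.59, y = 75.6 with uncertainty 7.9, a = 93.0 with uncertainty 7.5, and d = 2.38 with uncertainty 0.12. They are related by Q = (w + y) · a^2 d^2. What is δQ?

Let u = w + y = 82.3. δu = √(δw² + δy²) = √(0.348 + 62.4) = 7.92, so δu/u = 0.0962.
Q is then a monomial in u, a, d:
δQ/Q = √((δu/u)² + (2·δa/a)² + (2·δd/d)²) = √(0.00926 + 0.0260 + 0.0102) = 0.213
Q = 4.03e+06, so δQ = 0.213 × 4.03e+06 = 8.6e+05.

8.6e+05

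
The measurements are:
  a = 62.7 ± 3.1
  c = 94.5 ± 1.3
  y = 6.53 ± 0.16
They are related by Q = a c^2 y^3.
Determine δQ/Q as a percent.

9.28%

Each factor contributes (exponent × relative error)² to (δQ/Q)²:
  (1·δa/a)² = (1×0.0494)² = 0.00244;  (2·δc/c)² = (2×0.0138)² = 0.000757;  (3·δy/y)² = (3×0.0245)² = 0.00540
δQ/Q = √(0.00860) = 0.0928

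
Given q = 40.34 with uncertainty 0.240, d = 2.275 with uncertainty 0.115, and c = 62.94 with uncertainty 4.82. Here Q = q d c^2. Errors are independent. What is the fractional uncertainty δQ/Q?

0.161

Each factor contributes (exponent × relative error)² to (δQ/Q)²:
  (1·δq/q)² = (1×0.00595)² = 3.54e-05;  (1·δd/d)² = (1×0.0505)² = 0.00256;  (2·δc/c)² = (2×0.0766)² = 0.0235
δQ/Q = √(0.0260) = 0.161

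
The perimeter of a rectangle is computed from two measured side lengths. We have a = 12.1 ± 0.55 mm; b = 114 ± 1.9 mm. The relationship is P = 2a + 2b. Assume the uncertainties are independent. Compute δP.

3.96 mm

Each term contributes (cᵢ δxᵢ)² to (δP)²:
  (2·δa)² = 1.21;  (2·δb)² = 14.4
δP = √(15.7) = 3.96 mm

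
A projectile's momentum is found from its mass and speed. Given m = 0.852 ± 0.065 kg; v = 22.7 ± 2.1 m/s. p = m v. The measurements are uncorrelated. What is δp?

Relative error in a monomial: (δp/p)² = Σ (nᵢ · δxᵢ/xᵢ)².
  (1·δm/m)² = (1×0.0763)² = 0.00582;  (1·δv/v)² = (1×0.0925)² = 0.00856
δp/p = √(0.0144) = 0.120
p = 19.3 kg·m/s, so δp = 0.120 × 19.3 = 2.32 kg·m/s.

2.32 kg·m/s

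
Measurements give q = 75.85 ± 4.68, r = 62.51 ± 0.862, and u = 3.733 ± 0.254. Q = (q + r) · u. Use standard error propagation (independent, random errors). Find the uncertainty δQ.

39.4

Let w = q + r = 138.4. δw = √(δq² + δr²) = √(21.9 + 0.743) = 4.76, so δw/w = 0.0344.
Q is then a monomial in w, u:
δQ/Q = √((δw/w)² + (1·δu/u)²) = √(0.00118 + 0.00463) = 0.0762
Q = 516.5, so δQ = 0.0762 × 516.5 = 39.4.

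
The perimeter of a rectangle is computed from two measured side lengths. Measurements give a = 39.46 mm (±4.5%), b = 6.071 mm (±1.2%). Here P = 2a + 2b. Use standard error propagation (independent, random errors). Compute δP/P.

For a sum/difference, combine absolute errors in quadrature:
  (2·δa)² = 12.6;  (2·δb)² = 0.0212
δP = √(12.6) = 3.55 mm
P = 91.06 mm, so δP/P = 3.55/91.06 = 0.0390.

0.0390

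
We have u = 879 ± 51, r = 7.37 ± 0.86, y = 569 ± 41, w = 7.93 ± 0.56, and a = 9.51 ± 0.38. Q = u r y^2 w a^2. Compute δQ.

Q is a product of powers, so relative uncertainties combine in quadrature:
  (1·δu/u)² = (1×0.0580)² = 0.00337;  (1·δr/r)² = (1×0.117)² = 0.0136;  (2·δy/y)² = (2×0.0721)² = 0.0208;  (1·δw/w)² = (1×0.0706)² = 0.00499;  (2·δa/a)² = (2×0.0400)² = 0.00639
δQ/Q = √(0.0491) = 0.222
Q = 1.5e+12, so δQ = 0.222 × 1.5e+12 = 3.33e+11.

3.33e+11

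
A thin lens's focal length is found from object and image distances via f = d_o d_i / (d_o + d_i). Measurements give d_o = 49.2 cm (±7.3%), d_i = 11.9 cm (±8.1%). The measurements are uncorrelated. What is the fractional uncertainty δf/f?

0.0668

∂f/∂d_o = (d_i/(d_o+d_i))² = 0.0379;  ∂f/∂d_i = (d_o/(d_o+d_i))² = 0.648
δf = √((∂f/∂d_o · δd_o)² + (∂f/∂d_i · δd_i)²) = √(0.0186 + 0.391) = 0.640 cm
f = 9.58 cm, so δf/f = 0.640/9.58 = 0.0668.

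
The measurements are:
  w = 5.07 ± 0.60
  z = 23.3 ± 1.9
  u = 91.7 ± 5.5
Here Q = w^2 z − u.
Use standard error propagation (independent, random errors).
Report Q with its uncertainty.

507 ± 150

Let p = w^2·z = 599. δp/p = √((2·δw/w)² + (1·δz/z)²) = √(0.0560 + 0.00665) = 0.250, so δp = 150.
Q = p − u: δQ = √(δp² + δu²) = √(22500 + 30.2) = 150
Q = 507.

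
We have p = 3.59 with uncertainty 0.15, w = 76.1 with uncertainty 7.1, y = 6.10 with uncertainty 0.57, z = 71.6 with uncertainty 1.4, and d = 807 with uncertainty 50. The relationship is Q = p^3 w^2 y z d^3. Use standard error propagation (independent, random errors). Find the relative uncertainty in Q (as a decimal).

Since Q is a product/quotient, work with relative uncertainties:
  (3·δp/p)² = (3×0.0418)² = 0.0157;  (2·δw/w)² = (2×0.0933)² = 0.0348;  (1·δy/y)² = (1×0.0934)² = 0.00873;  (1·δz/z)² = (1×0.0196)² = 0.000382;  (3·δd/d)² = (3×0.0620)² = 0.0345
δQ/Q = √(0.0942) = 0.307

0.307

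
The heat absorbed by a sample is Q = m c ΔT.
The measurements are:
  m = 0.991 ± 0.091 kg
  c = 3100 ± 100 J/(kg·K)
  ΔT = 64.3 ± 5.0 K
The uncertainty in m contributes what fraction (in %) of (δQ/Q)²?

54.3%

(δQ/Q)² = (1·δm/m)² + (1·δc/c)² + (1·δΔT/ΔT)²
  m term: (1×0.0918)² = 0.00843
  c term: (1×0.0323)² = 0.00104
  ΔT term: (1×0.0778)² = 0.00605
Total = 0.0155. Share from m = 0.00843/0.0155 = 0.543.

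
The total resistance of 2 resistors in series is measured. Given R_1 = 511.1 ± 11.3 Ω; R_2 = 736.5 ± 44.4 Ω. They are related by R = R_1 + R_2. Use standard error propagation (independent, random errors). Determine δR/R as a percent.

R is a linear combination, so absolute uncertainties add in quadrature:
  (δR_1)² = 128;  (δR_2)² = 1970
δR = √(2100) = 45.8 Ω
R = 1248 Ω, so δR/R = 45.8/1248 = 0.0367.

3.67%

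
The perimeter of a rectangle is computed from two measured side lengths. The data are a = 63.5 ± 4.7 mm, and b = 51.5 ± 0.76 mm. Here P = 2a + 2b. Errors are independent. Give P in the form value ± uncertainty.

230 ± 9.52 mm

Sums and differences: (δP)² = Σ (cᵢ δxᵢ)².
  (2·δa)² = 88.4;  (2·δb)² = 2.31
δP = √(90.7) = 9.52 mm
P = 230 mm.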